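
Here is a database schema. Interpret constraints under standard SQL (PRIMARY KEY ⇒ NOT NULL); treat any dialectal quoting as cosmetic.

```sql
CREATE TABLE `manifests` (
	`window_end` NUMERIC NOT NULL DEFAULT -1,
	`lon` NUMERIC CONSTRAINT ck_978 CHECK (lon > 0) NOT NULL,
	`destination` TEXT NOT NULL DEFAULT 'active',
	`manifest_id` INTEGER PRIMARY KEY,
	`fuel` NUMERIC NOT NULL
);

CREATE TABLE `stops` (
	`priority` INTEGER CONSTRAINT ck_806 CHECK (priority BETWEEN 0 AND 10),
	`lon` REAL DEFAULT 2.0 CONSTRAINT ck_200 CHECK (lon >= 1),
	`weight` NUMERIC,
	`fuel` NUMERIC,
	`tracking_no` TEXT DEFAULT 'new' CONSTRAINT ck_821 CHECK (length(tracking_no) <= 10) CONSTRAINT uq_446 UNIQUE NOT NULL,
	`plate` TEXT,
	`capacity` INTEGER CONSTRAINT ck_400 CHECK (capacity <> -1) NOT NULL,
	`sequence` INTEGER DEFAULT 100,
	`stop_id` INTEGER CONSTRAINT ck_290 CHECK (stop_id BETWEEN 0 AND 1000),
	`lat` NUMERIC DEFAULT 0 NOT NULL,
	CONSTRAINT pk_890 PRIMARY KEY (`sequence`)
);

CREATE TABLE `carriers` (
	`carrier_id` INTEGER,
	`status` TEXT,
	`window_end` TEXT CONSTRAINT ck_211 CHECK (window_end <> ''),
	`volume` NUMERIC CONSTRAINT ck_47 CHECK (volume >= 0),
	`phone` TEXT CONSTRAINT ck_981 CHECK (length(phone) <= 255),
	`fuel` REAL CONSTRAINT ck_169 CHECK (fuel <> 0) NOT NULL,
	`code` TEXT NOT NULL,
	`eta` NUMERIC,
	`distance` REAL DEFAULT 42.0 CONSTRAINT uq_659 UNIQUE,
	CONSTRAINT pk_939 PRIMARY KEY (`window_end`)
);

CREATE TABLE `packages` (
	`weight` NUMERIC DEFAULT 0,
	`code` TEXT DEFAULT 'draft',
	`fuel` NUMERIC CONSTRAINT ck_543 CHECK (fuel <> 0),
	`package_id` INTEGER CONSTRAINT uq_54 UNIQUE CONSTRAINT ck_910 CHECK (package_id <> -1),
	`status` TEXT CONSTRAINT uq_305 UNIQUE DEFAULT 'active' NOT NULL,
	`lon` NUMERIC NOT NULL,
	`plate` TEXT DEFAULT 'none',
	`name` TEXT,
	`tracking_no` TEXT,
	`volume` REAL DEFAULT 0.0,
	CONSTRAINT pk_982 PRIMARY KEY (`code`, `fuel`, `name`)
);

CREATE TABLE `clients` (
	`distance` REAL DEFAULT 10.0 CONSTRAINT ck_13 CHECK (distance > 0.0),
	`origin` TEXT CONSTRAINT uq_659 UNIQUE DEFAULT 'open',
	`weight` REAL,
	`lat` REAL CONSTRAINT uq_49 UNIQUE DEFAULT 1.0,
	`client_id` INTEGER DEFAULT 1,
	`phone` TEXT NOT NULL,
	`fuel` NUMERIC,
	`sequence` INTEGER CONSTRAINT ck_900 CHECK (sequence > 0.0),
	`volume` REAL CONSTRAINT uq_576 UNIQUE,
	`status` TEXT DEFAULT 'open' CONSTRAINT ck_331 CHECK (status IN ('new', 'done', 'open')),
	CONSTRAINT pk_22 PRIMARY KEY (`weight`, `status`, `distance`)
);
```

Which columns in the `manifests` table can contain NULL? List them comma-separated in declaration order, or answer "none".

none

- window_end: declared NOT NULL → not nullable.
- lon: declared NOT NULL → not nullable.
- destination: declared NOT NULL → not nullable.
- manifest_id: part of the PRIMARY KEY, which implies NOT NULL → not nullable.
- fuel: declared NOT NULL → not nullable.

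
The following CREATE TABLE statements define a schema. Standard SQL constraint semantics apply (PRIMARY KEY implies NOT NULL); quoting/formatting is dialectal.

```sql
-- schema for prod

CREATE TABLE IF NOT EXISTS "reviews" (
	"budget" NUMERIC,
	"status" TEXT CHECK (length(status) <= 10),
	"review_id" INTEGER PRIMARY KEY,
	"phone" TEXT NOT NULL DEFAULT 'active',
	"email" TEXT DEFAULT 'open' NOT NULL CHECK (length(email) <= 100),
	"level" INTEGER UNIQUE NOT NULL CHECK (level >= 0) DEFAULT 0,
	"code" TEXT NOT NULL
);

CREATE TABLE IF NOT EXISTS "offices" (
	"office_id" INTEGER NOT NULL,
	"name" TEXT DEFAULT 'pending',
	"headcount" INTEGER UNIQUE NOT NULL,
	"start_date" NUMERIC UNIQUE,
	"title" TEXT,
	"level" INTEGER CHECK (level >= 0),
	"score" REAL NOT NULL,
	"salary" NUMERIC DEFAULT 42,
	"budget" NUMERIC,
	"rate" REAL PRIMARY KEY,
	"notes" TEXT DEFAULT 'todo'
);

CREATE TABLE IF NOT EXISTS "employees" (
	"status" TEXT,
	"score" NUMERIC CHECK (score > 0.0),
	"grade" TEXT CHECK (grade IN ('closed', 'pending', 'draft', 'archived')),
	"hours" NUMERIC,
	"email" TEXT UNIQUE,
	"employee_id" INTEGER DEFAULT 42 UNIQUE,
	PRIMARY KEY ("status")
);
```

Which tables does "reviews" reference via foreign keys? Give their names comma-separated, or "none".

none

No column in reviews has a REFERENCES clause.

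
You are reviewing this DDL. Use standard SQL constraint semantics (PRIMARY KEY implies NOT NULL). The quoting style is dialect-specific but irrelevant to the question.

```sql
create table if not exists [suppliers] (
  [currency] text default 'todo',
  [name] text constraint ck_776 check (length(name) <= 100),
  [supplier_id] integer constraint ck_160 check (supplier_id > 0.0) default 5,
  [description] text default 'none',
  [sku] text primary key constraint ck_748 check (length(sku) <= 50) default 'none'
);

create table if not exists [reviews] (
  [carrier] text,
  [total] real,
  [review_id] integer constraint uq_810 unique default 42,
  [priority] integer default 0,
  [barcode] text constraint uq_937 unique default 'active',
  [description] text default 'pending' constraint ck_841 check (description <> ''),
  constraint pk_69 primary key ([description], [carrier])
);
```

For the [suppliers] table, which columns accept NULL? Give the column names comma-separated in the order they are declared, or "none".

currency, name, supplier_id, description

- currency: DEFAULT only fills an omitted column; an explicit NULL is still allowed → nullable.
- name: CHECK does not forbid NULL (a CHECK constraint passes when its expression is NULL) → nullable.
- supplier_id: CHECK does not forbid NULL (a CHECK constraint passes when its expression is NULL) → nullable.
- description: DEFAULT only fills an omitted column; an explicit NULL is still allowed → nullable.
- sku: part of the PRIMARY KEY, which implies NOT NULL → not nullable.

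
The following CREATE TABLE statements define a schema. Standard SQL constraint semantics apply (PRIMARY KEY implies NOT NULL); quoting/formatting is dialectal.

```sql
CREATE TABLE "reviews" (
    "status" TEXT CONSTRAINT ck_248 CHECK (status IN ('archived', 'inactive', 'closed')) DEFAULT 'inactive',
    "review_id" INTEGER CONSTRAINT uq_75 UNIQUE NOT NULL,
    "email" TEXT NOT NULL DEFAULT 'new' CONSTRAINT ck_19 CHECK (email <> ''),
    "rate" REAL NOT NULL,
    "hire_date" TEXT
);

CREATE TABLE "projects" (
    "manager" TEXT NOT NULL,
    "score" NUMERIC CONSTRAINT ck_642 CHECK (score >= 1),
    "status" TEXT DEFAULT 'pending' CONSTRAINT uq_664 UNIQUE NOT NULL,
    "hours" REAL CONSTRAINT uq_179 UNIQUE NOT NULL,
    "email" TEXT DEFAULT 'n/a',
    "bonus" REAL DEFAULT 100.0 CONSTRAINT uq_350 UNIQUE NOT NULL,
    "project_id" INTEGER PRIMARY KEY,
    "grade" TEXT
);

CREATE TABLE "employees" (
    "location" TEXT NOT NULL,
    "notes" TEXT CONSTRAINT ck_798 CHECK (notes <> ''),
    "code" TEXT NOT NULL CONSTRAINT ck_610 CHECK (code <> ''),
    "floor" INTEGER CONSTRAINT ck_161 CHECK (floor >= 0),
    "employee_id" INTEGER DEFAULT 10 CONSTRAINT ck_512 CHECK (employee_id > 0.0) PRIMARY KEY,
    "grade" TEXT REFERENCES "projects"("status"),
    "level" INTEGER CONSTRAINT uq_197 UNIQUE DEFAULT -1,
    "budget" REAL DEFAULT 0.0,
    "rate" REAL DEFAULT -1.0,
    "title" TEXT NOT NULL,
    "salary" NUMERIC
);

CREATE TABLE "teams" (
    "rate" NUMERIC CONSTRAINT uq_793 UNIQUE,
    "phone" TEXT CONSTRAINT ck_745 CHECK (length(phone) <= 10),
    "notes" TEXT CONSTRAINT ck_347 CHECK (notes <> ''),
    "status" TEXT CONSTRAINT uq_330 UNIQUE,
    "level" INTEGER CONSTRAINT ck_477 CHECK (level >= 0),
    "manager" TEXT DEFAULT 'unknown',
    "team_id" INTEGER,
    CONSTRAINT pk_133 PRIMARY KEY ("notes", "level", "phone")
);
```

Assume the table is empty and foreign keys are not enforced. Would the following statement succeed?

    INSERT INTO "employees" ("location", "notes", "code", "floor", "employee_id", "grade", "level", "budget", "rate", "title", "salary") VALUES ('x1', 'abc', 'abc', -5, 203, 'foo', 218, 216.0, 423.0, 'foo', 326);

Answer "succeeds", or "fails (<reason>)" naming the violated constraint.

The value -5 for floor violates CHECK (floor >= 0).

fails (CHECK on floor)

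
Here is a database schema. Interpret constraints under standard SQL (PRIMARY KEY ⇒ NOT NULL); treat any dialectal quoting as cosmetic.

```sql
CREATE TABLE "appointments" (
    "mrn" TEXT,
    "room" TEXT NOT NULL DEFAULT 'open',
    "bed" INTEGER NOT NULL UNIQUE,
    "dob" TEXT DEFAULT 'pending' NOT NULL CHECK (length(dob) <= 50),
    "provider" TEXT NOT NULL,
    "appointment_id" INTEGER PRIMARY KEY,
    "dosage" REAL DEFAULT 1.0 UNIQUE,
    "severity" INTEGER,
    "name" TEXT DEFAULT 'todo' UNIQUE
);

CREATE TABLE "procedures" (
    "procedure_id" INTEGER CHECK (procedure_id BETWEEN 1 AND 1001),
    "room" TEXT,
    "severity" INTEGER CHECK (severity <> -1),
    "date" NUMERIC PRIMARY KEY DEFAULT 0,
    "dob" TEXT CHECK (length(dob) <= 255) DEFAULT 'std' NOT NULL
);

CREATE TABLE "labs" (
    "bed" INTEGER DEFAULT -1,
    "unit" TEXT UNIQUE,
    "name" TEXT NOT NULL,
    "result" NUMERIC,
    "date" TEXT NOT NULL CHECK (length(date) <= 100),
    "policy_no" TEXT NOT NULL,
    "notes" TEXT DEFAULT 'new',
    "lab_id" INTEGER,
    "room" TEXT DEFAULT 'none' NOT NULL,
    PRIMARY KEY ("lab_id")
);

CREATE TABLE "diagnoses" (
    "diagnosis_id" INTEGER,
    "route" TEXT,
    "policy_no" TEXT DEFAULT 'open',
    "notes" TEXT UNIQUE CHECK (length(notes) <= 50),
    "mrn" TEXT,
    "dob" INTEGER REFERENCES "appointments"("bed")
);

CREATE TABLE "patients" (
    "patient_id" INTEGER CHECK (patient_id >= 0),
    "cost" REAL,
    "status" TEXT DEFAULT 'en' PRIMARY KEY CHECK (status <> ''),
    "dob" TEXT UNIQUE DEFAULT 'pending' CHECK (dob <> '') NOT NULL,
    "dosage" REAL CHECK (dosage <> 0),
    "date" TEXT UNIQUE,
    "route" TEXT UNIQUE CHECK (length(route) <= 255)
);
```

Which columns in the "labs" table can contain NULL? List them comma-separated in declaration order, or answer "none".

bed, unit, result, notes

- bed: DEFAULT only fills an omitted column; an explicit NULL is still allowed → nullable.
- unit: UNIQUE does not imply NOT NULL → nullable.
- name: declared NOT NULL → not nullable.
- result: no NOT NULL constraint applies → nullable.
- date: declared NOT NULL → not nullable.
- policy_no: declared NOT NULL → not nullable.
- notes: DEFAULT only fills an omitted column; an explicit NULL is still allowed → nullable.
- lab_id: part of the PRIMARY KEY, which implies NOT NULL → not nullable.
- room: declared NOT NULL → not nullable.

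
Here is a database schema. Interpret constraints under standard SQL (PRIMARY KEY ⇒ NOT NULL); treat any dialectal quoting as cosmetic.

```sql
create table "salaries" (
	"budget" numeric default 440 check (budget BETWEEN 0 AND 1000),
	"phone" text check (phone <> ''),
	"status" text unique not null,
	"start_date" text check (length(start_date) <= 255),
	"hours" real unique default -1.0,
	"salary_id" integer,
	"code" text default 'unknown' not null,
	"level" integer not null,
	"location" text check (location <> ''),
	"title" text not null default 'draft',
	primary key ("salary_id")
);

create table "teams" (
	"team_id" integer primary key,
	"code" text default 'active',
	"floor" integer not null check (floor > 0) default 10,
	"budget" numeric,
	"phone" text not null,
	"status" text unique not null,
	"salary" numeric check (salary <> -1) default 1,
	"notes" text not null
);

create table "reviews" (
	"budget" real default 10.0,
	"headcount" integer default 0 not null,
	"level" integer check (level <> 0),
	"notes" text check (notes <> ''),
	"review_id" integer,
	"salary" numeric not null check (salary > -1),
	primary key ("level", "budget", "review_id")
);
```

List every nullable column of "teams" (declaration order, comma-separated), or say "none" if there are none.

code, budget, salary

- team_id: part of the PRIMARY KEY, which implies NOT NULL → not nullable.
- code: DEFAULT only fills an omitted column; an explicit NULL is still allowed → nullable.
- floor: declared NOT NULL → not nullable.
- budget: no NOT NULL constraint applies → nullable.
- phone: declared NOT NULL → not nullable.
- status: declared NOT NULL → not nullable.
- salary: CHECK does not forbid NULL (a CHECK constraint passes when its expression is NULL) → nullable.
- notes: declared NOT NULL → not nullable.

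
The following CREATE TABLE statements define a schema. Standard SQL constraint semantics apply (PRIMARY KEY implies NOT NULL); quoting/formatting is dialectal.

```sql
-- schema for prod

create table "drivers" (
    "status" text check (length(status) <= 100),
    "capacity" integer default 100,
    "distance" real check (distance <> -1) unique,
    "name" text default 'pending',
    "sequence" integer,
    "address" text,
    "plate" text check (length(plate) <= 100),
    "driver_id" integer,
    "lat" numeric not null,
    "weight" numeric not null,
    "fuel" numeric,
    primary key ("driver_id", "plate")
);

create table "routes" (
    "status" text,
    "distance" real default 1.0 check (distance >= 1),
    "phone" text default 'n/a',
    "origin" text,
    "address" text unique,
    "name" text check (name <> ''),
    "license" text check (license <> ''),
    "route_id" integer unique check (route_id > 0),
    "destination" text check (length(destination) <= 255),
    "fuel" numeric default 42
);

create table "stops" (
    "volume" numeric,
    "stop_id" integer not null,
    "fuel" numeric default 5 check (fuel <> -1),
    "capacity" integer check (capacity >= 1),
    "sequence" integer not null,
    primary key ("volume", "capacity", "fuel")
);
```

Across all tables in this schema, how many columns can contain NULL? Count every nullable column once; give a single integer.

17

drivers: 7 nullable (status, capacity, distance, name, sequence, address, fuel — PK (driver_id, plate) and explicit NOT NULL columns excluded).
routes: 10 nullable (status, distance, phone, origin, address, name, license, route_id, destination, fuel — PK none and explicit NOT NULL columns excluded).
stops: 0 nullable (none — PK (volume, capacity, fuel) and explicit NOT NULL columns excluded).
Total: 7 + 10 + 0 = 17.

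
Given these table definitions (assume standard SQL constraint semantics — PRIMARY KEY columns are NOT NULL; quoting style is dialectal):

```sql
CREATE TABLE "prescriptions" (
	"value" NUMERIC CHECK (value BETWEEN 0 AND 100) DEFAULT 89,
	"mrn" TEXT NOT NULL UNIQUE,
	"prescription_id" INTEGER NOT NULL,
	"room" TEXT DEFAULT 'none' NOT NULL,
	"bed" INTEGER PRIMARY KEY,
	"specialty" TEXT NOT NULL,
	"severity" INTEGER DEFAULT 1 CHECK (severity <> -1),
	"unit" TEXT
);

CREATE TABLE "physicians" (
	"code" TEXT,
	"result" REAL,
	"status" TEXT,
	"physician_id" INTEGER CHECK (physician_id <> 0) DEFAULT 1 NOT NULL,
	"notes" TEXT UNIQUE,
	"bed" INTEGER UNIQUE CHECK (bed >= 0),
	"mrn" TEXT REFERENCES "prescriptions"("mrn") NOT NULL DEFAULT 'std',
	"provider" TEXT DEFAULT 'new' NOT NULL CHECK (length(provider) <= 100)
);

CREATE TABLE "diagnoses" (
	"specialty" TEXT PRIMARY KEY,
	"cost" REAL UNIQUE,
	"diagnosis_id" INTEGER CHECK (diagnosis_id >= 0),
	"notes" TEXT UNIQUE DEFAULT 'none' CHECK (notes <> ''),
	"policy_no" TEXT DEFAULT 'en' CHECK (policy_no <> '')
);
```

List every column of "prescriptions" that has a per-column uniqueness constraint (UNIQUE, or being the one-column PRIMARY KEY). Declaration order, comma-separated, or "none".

mrn, bed

- value: no UNIQUE or single-column PK constraint.
- mrn: declared UNIQUE → unique.
- prescription_id: no UNIQUE or single-column PK constraint.
- room: no UNIQUE or single-column PK constraint.
- bed: single-column PRIMARY KEY → unique.
- specialty: no UNIQUE or single-column PK constraint.
- severity: no UNIQUE or single-column PK constraint.
- unit: no UNIQUE or single-column PK constraint.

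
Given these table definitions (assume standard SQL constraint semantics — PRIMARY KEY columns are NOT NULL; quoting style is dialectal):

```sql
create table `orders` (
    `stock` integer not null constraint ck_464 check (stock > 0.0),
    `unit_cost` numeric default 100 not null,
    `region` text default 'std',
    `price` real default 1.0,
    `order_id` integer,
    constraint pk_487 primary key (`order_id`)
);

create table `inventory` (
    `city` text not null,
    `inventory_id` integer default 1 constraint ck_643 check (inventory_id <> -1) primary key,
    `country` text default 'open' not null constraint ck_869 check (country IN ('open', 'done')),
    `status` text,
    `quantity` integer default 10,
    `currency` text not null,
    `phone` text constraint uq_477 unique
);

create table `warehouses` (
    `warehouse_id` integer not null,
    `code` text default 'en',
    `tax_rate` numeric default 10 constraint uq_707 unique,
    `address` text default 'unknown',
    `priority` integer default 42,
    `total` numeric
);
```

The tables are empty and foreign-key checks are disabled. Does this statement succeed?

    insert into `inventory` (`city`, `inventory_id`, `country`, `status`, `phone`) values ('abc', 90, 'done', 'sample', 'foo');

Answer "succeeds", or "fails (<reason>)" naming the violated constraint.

fails (NOT NULL on currency)

currency is omitted from the column list and has no DEFAULT, so it would receive NULL.
But currency is declared NOT NULL.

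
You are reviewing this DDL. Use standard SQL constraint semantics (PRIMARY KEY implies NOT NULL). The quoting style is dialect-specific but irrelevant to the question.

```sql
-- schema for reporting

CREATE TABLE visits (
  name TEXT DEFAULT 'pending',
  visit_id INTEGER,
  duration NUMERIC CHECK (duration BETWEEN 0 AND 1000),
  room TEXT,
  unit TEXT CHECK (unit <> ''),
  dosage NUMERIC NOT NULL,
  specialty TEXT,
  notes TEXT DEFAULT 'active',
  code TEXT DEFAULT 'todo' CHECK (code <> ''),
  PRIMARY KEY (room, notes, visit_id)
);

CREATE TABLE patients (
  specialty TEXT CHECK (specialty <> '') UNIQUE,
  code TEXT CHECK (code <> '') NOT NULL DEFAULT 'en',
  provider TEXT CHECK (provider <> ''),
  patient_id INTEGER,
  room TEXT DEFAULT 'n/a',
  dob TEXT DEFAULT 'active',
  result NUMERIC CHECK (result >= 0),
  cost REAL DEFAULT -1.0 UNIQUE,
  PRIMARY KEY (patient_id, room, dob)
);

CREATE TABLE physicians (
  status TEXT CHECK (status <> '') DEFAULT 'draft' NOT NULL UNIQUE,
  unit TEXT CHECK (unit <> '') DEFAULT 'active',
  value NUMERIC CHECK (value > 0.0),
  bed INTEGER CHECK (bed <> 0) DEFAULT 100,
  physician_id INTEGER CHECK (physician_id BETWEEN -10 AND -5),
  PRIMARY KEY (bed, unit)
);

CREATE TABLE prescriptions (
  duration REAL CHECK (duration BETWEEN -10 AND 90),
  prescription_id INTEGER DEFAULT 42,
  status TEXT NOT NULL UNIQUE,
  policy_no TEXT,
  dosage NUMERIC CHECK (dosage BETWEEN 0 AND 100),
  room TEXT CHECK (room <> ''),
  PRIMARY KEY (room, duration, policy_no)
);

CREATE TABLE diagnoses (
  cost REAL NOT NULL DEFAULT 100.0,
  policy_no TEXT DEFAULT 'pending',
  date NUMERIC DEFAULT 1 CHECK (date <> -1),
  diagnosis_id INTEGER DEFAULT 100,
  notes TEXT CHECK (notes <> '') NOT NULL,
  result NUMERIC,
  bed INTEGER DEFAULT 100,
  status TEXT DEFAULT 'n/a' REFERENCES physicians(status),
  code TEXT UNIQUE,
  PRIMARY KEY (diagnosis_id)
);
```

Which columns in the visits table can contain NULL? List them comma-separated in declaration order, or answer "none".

- name: DEFAULT only fills an omitted column; an explicit NULL is still allowed → nullable.
- visit_id: part of the PRIMARY KEY, which implies NOT NULL → not nullable.
- duration: CHECK does not forbid NULL (a CHECK constraint passes when its expression is NULL) → nullable.
- room: part of the PRIMARY KEY, which implies NOT NULL → not nullable.
- unit: CHECK does not forbid NULL (a CHECK constraint passes when its expression is NULL) → nullable.
- dosage: declared NOT NULL → not nullable.
- specialty: no NOT NULL constraint applies → nullable.
- notes: part of the PRIMARY KEY, which implies NOT NULL → not nullable.
- code: CHECK does not forbid NULL (a CHECK constraint passes when its expression is NULL) → nullable.

name, duration, unit, specialty, code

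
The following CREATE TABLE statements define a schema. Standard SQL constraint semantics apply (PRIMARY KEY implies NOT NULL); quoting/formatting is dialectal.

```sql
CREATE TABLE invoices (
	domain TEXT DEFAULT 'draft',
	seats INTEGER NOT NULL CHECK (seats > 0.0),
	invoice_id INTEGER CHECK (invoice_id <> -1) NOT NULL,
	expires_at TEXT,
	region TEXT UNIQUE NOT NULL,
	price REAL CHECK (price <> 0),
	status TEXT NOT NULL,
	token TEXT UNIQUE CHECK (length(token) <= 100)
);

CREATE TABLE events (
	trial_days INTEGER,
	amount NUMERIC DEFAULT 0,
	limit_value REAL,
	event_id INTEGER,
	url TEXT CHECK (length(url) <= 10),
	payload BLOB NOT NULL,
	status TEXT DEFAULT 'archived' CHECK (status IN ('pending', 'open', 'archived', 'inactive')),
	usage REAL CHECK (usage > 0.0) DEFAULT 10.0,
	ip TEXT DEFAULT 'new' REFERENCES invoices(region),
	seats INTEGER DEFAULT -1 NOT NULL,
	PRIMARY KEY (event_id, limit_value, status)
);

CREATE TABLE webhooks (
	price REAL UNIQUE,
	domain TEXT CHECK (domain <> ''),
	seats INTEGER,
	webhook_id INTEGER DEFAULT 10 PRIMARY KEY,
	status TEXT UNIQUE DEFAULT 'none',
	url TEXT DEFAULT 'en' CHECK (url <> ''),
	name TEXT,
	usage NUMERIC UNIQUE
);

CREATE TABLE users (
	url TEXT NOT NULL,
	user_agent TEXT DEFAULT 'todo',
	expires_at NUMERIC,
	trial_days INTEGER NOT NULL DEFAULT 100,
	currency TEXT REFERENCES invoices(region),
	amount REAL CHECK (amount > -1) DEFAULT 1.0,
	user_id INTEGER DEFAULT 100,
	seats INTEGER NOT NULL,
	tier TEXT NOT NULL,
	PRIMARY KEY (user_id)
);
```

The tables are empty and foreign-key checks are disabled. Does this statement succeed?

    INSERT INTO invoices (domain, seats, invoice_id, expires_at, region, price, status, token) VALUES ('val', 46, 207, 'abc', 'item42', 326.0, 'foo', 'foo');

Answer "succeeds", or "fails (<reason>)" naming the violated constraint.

NOT NULL columns: invoice_id is supplied; region is supplied; seats is supplied; status is supplied.
CHECK constraints: 46 satisfies (seats > 0.0); 207 satisfies (invoice_id <> -1); 326.0 satisfies (price <> 0); 'foo' satisfies (length(token) <= 100).
No constraint is violated.

succeeds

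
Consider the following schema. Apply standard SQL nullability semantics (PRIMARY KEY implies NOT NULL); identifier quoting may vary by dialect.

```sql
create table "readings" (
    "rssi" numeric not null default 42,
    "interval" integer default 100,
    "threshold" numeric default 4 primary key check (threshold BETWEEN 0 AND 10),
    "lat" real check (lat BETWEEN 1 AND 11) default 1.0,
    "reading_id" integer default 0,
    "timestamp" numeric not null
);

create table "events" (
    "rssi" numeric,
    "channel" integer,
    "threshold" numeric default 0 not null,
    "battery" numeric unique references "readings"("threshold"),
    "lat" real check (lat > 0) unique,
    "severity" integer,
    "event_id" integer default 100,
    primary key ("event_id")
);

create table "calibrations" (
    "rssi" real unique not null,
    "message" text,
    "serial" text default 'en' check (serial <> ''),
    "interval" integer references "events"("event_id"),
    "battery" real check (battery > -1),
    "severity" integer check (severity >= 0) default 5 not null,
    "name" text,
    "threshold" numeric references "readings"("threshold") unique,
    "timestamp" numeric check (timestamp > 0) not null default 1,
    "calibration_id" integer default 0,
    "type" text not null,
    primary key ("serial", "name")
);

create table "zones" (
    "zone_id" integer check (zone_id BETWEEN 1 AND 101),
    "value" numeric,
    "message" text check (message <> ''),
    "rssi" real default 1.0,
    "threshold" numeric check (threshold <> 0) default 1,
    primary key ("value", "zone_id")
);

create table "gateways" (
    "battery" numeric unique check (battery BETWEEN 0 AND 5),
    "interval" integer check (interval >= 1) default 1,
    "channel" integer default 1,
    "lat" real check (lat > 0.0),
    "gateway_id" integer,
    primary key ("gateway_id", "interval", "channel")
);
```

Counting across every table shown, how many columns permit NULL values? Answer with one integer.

18

readings: 3 nullable (interval, lat, reading_id — PK (threshold) and explicit NOT NULL columns excluded).
events: 5 nullable (rssi, channel, battery, lat, severity — PK (event_id) and explicit NOT NULL columns excluded).
calibrations: 5 nullable (message, interval, battery, threshold, calibration_id — PK (serial, name) and explicit NOT NULL columns excluded).
zones: 3 nullable (message, rssi, threshold — PK (value, zone_id) and explicit NOT NULL columns excluded).
gateways: 2 nullable (battery, lat — PK (gateway_id, interval, channel) and explicit NOT NULL columns excluded).
Total: 3 + 5 + 5 + 3 + 2 = 18.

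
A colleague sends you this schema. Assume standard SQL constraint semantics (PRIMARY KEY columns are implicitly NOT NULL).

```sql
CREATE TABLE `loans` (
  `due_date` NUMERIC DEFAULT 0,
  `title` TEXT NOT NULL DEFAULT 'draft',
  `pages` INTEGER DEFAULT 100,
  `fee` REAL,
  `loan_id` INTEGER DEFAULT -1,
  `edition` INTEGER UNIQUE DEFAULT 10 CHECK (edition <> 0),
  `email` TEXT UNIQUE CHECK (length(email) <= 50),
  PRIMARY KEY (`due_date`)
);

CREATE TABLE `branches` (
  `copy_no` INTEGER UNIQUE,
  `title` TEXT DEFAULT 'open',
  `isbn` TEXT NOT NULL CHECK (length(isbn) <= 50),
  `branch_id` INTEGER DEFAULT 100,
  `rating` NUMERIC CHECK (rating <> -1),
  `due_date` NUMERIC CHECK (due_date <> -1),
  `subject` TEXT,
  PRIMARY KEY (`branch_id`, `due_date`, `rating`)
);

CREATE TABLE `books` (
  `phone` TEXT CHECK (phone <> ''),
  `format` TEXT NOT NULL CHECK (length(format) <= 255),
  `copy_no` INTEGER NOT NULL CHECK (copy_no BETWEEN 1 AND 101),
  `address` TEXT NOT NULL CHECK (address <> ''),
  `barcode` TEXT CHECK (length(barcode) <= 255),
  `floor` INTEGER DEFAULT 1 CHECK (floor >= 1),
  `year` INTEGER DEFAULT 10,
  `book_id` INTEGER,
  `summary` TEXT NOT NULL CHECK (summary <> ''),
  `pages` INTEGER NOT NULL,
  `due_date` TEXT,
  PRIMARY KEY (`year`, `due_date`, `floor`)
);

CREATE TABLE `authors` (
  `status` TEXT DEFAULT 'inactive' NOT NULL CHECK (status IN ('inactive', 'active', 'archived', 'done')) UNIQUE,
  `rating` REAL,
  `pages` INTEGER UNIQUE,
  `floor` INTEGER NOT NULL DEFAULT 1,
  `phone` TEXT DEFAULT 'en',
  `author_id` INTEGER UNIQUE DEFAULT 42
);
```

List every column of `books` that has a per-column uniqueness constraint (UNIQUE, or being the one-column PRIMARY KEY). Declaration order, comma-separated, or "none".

- phone: no UNIQUE or single-column PK constraint.
- format: no UNIQUE or single-column PK constraint.
- copy_no: no UNIQUE or single-column PK constraint.
- address: no UNIQUE or single-column PK constraint.
- barcode: no UNIQUE or single-column PK constraint.
- floor: part of a composite PRIMARY KEY — only the tuple is unique, not this column on its own.
- year: part of a composite PRIMARY KEY — only the tuple is unique, not this column on its own.
- book_id: no UNIQUE or single-column PK constraint.
- summary: no UNIQUE or single-column PK constraint.
- pages: no UNIQUE or single-column PK constraint.
- due_date: part of a composite PRIMARY KEY — only the tuple is unique, not this column on its own.

none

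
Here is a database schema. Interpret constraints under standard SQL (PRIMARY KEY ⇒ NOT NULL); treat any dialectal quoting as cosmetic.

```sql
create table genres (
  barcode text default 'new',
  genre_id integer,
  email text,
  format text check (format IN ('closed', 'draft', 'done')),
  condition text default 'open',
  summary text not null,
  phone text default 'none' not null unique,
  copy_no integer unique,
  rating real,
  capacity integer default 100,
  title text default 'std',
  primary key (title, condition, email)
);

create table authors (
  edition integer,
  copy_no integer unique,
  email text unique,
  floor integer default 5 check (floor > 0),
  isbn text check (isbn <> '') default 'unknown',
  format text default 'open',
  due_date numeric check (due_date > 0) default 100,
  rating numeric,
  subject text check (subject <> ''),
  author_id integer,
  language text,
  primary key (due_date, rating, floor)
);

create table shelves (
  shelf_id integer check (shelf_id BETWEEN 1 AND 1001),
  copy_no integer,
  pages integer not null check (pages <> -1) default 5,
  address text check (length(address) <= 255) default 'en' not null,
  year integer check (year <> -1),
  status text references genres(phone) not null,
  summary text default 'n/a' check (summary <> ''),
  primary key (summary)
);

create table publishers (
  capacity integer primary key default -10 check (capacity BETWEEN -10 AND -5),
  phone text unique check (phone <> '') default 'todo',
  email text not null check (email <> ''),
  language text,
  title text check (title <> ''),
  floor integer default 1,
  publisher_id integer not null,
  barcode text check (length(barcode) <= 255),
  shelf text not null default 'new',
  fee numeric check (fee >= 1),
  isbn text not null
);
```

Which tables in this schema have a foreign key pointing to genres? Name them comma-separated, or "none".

- shelves.status references genres(phone).

shelves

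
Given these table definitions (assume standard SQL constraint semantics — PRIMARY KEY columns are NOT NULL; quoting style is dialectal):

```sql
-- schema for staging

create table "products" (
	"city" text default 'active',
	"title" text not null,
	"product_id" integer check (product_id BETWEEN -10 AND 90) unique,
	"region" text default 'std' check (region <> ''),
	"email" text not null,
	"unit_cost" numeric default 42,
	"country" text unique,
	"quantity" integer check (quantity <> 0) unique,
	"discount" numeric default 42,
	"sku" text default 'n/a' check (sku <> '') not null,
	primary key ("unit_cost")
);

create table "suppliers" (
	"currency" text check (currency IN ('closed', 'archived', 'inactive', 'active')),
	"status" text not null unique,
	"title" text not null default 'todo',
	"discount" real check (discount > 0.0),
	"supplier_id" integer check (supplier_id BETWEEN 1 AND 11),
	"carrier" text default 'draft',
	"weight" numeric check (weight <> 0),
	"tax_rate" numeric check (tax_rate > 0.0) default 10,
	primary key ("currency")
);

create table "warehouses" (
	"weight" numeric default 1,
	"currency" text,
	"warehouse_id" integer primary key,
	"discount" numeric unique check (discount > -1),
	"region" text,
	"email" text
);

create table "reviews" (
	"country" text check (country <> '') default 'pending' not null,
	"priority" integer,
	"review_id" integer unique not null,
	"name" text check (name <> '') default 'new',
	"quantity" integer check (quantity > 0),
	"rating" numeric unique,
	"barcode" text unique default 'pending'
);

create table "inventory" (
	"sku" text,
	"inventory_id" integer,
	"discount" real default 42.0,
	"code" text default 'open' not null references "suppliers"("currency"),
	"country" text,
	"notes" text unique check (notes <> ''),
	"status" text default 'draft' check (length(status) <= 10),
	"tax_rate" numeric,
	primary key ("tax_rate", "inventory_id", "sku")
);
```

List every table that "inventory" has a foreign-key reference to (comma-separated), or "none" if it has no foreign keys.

- code REFERENCES suppliers(currency).

suppliers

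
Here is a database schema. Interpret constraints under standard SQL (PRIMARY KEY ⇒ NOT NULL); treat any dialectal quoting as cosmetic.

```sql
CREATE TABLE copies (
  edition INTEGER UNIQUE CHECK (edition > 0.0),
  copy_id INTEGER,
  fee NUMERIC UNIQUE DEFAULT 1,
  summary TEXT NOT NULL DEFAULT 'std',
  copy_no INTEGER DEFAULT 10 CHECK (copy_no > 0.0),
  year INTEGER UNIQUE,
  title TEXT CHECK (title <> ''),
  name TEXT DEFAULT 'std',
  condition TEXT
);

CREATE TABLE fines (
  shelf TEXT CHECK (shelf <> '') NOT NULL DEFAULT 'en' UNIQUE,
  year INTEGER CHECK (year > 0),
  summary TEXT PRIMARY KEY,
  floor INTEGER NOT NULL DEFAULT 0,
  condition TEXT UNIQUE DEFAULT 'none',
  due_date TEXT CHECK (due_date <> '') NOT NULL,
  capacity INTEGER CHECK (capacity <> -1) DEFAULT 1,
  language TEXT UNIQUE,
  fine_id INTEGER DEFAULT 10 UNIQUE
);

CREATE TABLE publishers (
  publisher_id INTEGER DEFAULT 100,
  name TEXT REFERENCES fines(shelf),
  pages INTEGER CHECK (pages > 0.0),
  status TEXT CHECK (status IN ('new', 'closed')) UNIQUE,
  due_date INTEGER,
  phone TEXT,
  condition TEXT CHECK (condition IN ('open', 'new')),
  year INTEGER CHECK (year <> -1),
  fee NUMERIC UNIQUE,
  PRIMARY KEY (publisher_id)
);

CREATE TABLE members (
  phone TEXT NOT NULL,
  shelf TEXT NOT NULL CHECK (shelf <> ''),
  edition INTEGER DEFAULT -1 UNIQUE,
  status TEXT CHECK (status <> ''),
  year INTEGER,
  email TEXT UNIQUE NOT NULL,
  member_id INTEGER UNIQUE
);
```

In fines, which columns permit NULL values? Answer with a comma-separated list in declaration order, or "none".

year, condition, capacity, language, fine_id

- shelf: declared NOT NULL → not nullable.
- year: CHECK does not forbid NULL (a CHECK constraint passes when its expression is NULL) → nullable.
- summary: part of the PRIMARY KEY, which implies NOT NULL → not nullable.
- floor: declared NOT NULL → not nullable.
- condition: UNIQUE does not imply NOT NULL → nullable.
- due_date: declared NOT NULL → not nullable.
- capacity: CHECK does not forbid NULL (a CHECK constraint passes when its expression is NULL) → nullable.
- language: UNIQUE does not imply NOT NULL → nullable.
- fine_id: UNIQUE does not imply NOT NULL → nullable.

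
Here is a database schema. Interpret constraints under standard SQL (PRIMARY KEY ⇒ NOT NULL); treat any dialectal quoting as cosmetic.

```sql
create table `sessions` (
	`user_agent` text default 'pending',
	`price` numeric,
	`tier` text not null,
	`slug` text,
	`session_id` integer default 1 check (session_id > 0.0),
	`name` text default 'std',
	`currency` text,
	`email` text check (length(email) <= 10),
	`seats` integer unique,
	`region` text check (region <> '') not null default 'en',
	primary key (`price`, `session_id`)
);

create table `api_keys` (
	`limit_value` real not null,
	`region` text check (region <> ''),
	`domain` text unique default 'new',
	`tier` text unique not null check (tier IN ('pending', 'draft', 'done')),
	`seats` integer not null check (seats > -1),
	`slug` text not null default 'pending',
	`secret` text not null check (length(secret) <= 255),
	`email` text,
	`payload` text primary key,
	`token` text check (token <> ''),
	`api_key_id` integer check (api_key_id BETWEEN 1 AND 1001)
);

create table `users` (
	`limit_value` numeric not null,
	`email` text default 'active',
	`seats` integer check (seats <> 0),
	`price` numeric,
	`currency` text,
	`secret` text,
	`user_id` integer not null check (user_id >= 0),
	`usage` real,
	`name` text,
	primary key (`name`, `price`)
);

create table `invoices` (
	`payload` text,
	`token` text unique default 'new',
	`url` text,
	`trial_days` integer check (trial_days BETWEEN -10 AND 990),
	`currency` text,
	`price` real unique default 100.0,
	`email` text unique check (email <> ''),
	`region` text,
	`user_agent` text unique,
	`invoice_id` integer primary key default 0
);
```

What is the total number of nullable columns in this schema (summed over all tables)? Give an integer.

25

sessions: 6 nullable (user_agent, slug, name, currency, email, seats — PK (price, session_id) and explicit NOT NULL columns excluded).
api_keys: 5 nullable (region, domain, email, token, api_key_id — PK (payload) and explicit NOT NULL columns excluded).
users: 5 nullable (email, seats, currency, secret, usage — PK (name, price) and explicit NOT NULL columns excluded).
invoices: 9 nullable (payload, token, url, trial_days, currency, price, email, region, user_agent — PK (invoice_id) and explicit NOT NULL columns excluded).
Total: 6 + 5 + 5 + 9 = 25.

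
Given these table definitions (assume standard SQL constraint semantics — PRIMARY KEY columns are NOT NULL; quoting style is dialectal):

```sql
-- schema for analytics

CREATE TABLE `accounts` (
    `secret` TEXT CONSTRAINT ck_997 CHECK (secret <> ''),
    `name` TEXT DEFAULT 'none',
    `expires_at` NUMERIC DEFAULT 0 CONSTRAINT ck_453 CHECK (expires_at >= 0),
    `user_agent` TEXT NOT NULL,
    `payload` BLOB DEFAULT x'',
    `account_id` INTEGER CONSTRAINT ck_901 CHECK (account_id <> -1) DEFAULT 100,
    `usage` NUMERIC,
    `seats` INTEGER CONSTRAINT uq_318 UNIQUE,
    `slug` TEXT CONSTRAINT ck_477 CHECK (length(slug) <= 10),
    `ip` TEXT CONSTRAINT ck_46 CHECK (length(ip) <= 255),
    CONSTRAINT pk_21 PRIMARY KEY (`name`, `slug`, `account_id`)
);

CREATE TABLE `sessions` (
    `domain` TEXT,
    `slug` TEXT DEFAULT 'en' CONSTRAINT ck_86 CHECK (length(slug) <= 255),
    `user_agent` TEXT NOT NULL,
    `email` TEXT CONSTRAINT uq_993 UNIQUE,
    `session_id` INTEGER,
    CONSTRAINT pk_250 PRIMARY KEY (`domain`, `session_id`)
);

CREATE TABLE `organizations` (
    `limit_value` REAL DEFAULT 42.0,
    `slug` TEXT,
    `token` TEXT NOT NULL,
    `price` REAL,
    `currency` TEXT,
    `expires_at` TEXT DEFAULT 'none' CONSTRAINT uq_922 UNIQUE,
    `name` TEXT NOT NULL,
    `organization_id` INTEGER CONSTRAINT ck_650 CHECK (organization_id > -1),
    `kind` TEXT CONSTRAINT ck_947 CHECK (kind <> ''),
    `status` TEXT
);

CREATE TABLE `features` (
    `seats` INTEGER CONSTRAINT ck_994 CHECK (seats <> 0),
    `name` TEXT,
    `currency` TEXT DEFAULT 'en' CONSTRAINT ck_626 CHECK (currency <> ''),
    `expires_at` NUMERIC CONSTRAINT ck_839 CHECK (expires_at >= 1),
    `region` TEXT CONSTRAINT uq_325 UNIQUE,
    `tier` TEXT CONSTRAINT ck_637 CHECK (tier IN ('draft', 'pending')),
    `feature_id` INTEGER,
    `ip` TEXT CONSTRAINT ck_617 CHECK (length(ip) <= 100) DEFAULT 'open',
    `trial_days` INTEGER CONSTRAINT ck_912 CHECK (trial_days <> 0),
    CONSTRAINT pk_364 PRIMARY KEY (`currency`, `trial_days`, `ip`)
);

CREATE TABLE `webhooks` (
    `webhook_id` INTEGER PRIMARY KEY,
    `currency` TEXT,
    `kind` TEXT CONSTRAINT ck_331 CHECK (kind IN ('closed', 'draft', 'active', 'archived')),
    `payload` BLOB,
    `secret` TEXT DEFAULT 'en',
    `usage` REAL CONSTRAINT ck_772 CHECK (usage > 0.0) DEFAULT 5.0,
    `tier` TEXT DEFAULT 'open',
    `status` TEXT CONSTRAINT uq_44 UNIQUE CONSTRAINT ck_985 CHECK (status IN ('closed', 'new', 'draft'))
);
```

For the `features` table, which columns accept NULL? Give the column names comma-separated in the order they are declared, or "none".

- seats: CHECK does not forbid NULL (a CHECK constraint passes when its expression is NULL) → nullable.
- name: no NOT NULL constraint applies → nullable.
- currency: part of the PRIMARY KEY, which implies NOT NULL → not nullable.
- expires_at: CHECK does not forbid NULL (a CHECK constraint passes when its expression is NULL) → nullable.
- region: UNIQUE does not imply NOT NULL → nullable.
- tier: CHECK does not forbid NULL (a CHECK constraint passes when its expression is NULL) → nullable.
- feature_id: no NOT NULL constraint applies → nullable.
- ip: part of the PRIMARY KEY, which implies NOT NULL → not nullable.
- trial_days: part of the PRIMARY KEY, which implies NOT NULL → not nullable.

seats, name, expires_at, region, tier, feature_id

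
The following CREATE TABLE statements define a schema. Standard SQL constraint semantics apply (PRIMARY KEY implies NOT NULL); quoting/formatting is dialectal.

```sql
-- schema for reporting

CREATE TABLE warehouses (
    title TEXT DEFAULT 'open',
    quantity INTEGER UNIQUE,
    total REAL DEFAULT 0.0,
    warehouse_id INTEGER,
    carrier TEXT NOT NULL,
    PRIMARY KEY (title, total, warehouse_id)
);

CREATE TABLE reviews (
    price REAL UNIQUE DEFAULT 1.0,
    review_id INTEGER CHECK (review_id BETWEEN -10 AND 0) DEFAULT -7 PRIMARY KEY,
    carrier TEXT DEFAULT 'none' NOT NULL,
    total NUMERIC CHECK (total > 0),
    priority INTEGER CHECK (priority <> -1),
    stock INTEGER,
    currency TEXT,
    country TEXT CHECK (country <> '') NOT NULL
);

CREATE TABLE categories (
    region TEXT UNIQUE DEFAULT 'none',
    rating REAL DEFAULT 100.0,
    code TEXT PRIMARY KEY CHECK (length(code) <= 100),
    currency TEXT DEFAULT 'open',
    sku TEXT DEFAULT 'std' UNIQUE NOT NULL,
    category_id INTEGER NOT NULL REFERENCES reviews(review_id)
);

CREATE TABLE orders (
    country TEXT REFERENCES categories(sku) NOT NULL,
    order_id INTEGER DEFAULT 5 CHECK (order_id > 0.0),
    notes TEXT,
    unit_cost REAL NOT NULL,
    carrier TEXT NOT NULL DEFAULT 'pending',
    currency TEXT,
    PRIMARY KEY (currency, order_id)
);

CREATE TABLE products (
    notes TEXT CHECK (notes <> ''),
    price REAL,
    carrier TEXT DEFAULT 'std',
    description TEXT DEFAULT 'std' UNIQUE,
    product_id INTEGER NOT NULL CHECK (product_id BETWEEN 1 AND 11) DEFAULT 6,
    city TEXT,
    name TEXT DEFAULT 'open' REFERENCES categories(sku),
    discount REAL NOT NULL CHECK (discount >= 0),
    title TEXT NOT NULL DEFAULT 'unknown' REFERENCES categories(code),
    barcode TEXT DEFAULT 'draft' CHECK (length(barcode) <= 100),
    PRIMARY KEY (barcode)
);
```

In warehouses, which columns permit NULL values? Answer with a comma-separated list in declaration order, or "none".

- title: part of the PRIMARY KEY, which implies NOT NULL → not nullable.
- quantity: UNIQUE does not imply NOT NULL → nullable.
- total: part of the PRIMARY KEY, which implies NOT NULL → not nullable.
- warehouse_id: part of the PRIMARY KEY, which implies NOT NULL → not nullable.
- carrier: declared NOT NULL → not nullable.

quantity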